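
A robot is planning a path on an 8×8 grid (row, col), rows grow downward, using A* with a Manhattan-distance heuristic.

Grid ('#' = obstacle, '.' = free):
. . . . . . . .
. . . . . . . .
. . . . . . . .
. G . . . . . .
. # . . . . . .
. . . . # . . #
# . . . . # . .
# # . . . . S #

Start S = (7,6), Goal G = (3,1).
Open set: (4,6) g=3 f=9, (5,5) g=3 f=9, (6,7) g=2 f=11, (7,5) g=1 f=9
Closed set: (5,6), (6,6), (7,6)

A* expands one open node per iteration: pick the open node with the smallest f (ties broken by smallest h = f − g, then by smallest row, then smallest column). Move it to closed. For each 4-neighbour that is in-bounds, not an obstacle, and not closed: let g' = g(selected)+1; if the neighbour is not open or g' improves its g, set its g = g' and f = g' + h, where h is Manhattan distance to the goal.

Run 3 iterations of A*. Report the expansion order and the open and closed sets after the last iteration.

order=[(4,6) → (3,6) → (3,5)]; open=[(2,5) g=6 f=11, (2,6) g=5 f=11, (3,4) g=6 f=9, (3,7) g=5 f=11, (4,5) g=4 f=9, (4,7) g=4 f=11, (5,5) g=3 f=9, (6,7) g=2 f=11, (7,5) g=1 f=9]; closed=[(3,5), (3,6), (4,6), (5,6), (6,6), (7,6)]

step 1: expand (4,6) (f=9, h=6) → closed; open now [(3,6) g=4 f=9, (4,5) g=4 f=9, (4,7) g=4 f=11, (5,5) g=3 f=9, (6,7) g=2 f=11, (7,5) g=1 f=9]
step 2: expand (3,6) (f=9, h=5) → closed; open now [(2,6) g=5 f=11, (3,5) g=5 f=9, (3,7) g=5 f=11, (4,5) g=4 f=9, (4,7) g=4 f=11, (5,5) g=3 f=9, (6,7) g=2 f=11, (7,5) g=1 f=9]
step 3: expand (3,5) (f=9, h=4) → closed; open now [(2,5) g=6 f=11, (2,6) g=5 f=11, (3,4) g=6 f=9, (3,7) g=5 f=11, (4,5) g=4 f=9, (4,7) g=4 f=11, (5,5) g=3 f=9, (6,7) g=2 f=11, (7,5) g=1 f=9]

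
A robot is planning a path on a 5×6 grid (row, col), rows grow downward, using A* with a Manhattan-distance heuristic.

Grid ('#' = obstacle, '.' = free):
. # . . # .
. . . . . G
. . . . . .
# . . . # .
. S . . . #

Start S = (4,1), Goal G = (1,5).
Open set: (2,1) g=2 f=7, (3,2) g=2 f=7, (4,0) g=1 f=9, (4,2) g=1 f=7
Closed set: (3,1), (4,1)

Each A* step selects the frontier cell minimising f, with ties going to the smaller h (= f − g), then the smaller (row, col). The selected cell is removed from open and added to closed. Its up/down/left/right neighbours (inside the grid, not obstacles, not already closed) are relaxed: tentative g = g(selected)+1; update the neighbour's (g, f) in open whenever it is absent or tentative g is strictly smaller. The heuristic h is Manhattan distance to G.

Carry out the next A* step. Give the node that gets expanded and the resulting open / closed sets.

expanded=(2,1); open=[(1,1) g=3 f=7, (2,0) g=3 f=9, (2,2) g=3 f=7, (3,2) g=2 f=7, (4,0) g=1 f=9, (4,2) g=1 f=7]; closed=[(2,1), (3,1), (4,1)]

step 1: expand (2,1) (f=7, h=5) → closed; open now [(1,1) g=3 f=7, (2,0) g=3 f=9, (2,2) g=3 f=7, (3,2) g=2 f=7, (4,0) g=1 f=9, (4,2) g=1 f=7]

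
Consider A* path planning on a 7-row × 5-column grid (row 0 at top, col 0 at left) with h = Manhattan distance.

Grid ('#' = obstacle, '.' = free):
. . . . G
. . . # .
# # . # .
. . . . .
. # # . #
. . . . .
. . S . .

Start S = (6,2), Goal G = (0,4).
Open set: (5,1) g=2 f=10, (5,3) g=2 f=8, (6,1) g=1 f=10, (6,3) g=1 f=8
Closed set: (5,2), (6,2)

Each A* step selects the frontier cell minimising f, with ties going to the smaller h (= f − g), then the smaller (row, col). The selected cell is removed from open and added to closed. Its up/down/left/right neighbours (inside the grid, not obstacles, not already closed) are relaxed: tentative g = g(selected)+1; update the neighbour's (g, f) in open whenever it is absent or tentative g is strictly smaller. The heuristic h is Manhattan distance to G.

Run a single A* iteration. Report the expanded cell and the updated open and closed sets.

expanded=(5,3); open=[(4,3) g=3 f=8, (5,1) g=2 f=10, (5,4) g=3 f=8, (6,1) g=1 f=10, (6,3) g=1 f=8]; closed=[(5,2), (5,3), (6,2)]

step 1: expand (5,3) (f=8, h=6) → closed; open now [(4,3) g=3 f=8, (5,1) g=2 f=10, (5,4) g=3 f=8, (6,1) g=1 f=10, (6,3) g=1 f=8]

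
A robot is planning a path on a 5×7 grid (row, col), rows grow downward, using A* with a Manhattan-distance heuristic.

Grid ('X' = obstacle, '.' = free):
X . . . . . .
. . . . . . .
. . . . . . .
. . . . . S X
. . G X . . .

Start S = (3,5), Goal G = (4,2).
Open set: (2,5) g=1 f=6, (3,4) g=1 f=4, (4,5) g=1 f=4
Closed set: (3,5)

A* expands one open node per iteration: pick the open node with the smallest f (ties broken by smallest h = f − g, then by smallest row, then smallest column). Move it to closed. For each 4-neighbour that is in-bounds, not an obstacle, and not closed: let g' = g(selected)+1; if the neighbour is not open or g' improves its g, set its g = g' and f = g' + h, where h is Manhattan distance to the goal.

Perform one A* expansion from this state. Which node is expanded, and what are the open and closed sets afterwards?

expanded=(3,4); open=[(2,4) g=2 f=6, (2,5) g=1 f=6, (3,3) g=2 f=4, (4,4) g=2 f=4, (4,5) g=1 f=4]; closed=[(3,4), (3,5)]

step 1: expand (3,4) (f=4, h=3) → closed; open now [(2,4) g=2 f=6, (2,5) g=1 f=6, (3,3) g=2 f=4, (4,4) g=2 f=4, (4,5) g=1 f=4]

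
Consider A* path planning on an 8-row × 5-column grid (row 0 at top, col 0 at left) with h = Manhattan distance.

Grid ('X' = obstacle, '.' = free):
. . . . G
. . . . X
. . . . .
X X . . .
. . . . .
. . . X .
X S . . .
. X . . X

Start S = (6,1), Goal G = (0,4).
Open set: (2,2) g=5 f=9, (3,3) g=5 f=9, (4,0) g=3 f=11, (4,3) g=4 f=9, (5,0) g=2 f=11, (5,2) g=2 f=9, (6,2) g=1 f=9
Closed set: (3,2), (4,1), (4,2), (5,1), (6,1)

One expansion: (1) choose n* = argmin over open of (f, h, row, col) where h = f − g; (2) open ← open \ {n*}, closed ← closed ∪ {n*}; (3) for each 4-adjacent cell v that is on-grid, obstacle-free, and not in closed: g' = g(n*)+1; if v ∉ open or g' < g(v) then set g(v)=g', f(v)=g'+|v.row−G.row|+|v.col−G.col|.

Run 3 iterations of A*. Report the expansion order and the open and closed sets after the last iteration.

step 1: expand (2,2) (f=9, h=4) → closed; open now [(1,2) g=6 f=9, (2,1) g=6 f=11, (2,3) g=6 f=9, (3,3) g=5 f=9, (4,0) g=3 f=11, (4,3) g=4 f=9, (5,0) g=2 f=11, (5,2) g=2 f=9, (6,2) g=1 f=9]
step 2: expand (1,2) (f=9, h=3) → closed; open now [(0,2) g=7 f=9, (1,1) g=7 f=11, (1,3) g=7 f=9, (2,1) g=6 f=11, (2,3) g=6 f=9, (3,3) g=5 f=9, (4,0) g=3 f=11, (4,3) g=4 f=9, (5,0) g=2 f=11, (5,2) g=2 f=9, (6,2) g=1 f=9]
step 3: expand (0,2) (f=9, h=2) → closed; open now [(0,1) g=8 f=11, (0,3) g=8 f=9, (1,1) g=7 f=11, (1,3) g=7 f=9, (2,1) g=6 f=11, (2,3) g=6 f=9, (3,3) g=5 f=9, (4,0) g=3 f=11, (4,3) g=4 f=9, (5,0) g=2 f=11, (5,2) g=2 f=9, (6,2) g=1 f=9]

order=[(2,2) → (1,2) → (0,2)]; open=[(0,1) g=8 f=11, (0,3) g=8 f=9, (1,1) g=7 f=11, (1,3) g=7 f=9, (2,1) g=6 f=11, (2,3) g=6 f=9, (3,3) g=5 f=9, (4,0) g=3 f=11, (4,3) g=4 f=9, (5,0) g=2 f=11, (5,2) g=2 f=9, (6,2) g=1 f=9]; closed=[(0,2), (1,2), (2,2), (3,2), (4,1), (4,2), (5,1), (6,1)]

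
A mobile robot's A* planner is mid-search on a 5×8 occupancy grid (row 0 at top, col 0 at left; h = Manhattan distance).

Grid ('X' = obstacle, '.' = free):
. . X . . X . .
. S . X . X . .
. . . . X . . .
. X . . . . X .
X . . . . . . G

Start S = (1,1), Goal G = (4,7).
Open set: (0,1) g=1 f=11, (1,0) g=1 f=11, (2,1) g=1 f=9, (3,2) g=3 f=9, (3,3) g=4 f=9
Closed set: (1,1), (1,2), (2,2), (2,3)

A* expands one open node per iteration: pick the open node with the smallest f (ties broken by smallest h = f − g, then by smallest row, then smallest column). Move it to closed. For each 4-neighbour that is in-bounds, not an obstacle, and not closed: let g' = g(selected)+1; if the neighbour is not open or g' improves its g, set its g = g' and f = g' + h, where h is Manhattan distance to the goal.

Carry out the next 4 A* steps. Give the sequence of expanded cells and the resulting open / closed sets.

step 1: expand (3,3) (f=9, h=5) → closed; open now [(0,1) g=1 f=11, (1,0) g=1 f=11, (2,1) g=1 f=9, (3,2) g=3 f=9, (3,4) g=5 f=9, (4,3) g=5 f=9]
step 2: expand (3,4) (f=9, h=4) → closed; open now [(0,1) g=1 f=11, (1,0) g=1 f=11, (2,1) g=1 f=9, (3,2) g=3 f=9, (3,5) g=6 f=9, (4,3) g=5 f=9, (4,4) g=6 f=9]
step 3: expand (3,5) (f=9, h=3) → closed; open now [(0,1) g=1 f=11, (1,0) g=1 f=11, (2,1) g=1 f=9, (2,5) g=7 f=11, (3,2) g=3 f=9, (4,3) g=5 f=9, (4,4) g=6 f=9, (4,5) g=7 f=9]
step 4: expand (4,5) (f=9, h=2) → closed; open now [(0,1) g=1 f=11, (1,0) g=1 f=11, (2,1) g=1 f=9, (2,5) g=7 f=11, (3,2) g=3 f=9, (4,3) g=5 f=9, (4,4) g=6 f=9, (4,6) g=8 f=9]

order=[(3,3) → (3,4) → (3,5) → (4,5)]; open=[(0,1) g=1 f=11, (1,0) g=1 f=11, (2,1) g=1 f=9, (2,5) g=7 f=11, (3,2) g=3 f=9, (4,3) g=5 f=9, (4,4) g=6 f=9, (4,6) g=8 f=9]; closed=[(1,1), (1,2), (2,2), (2,3), (3,3), (3,4), (3,5), (4,5)]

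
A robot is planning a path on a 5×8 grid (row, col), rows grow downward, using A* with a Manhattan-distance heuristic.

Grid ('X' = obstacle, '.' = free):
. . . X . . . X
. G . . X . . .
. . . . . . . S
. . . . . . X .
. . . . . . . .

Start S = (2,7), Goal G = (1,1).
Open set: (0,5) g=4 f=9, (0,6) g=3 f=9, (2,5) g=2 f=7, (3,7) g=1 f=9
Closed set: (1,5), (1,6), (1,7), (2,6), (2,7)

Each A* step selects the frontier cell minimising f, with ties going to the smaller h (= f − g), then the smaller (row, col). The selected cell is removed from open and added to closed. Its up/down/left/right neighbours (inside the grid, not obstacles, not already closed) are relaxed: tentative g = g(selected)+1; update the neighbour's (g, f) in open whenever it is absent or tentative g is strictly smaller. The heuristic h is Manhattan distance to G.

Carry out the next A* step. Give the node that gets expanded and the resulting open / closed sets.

expanded=(2,5); open=[(0,5) g=4 f=9, (0,6) g=3 f=9, (2,4) g=3 f=7, (3,5) g=3 f=9, (3,7) g=1 f=9]; closed=[(1,5), (1,6), (1,7), (2,5), (2,6), (2,7)]

step 1: expand (2,5) (f=7, h=5) → closed; open now [(0,5) g=4 f=9, (0,6) g=3 f=9, (2,4) g=3 f=7, (3,5) g=3 f=9, (3,7) g=1 f=9]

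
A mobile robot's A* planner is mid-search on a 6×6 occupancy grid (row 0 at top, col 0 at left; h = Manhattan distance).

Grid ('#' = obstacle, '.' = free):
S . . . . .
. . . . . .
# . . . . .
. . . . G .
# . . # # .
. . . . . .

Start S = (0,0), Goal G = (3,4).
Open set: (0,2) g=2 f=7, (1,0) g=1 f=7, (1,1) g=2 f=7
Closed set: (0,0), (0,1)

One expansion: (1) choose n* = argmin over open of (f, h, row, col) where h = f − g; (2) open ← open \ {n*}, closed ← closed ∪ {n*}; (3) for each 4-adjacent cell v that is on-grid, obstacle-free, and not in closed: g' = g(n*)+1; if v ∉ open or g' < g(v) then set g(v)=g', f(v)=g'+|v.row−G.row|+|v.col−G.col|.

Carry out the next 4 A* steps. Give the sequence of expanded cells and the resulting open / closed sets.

step 1: expand (0,2) (f=7, h=5) → closed; open now [(0,3) g=3 f=7, (1,0) g=1 f=7, (1,1) g=2 f=7, (1,2) g=3 f=7]
step 2: expand (0,3) (f=7, h=4) → closed; open now [(0,4) g=4 f=7, (1,0) g=1 f=7, (1,1) g=2 f=7, (1,2) g=3 f=7, (1,3) g=4 f=7]
step 3: expand (0,4) (f=7, h=3) → closed; open now [(0,5) g=5 f=9, (1,0) g=1 f=7, (1,1) g=2 f=7, (1,2) g=3 f=7, (1,3) g=4 f=7, (1,4) g=5 f=7]
step 4: expand (1,4) (f=7, h=2) → closed; open now [(0,5) g=5 f=9, (1,0) g=1 f=7, (1,1) g=2 f=7, (1,2) g=3 f=7, (1,3) g=4 f=7, (1,5) g=6 f=9, (2,4) g=6 f=7]

order=[(0,2) → (0,3) → (0,4) → (1,4)]; open=[(0,5) g=5 f=9, (1,0) g=1 f=7, (1,1) g=2 f=7, (1,2) g=3 f=7, (1,3) g=4 f=7, (1,5) g=6 f=9, (2,4) g=6 f=7]; closed=[(0,0), (0,1), (0,2), (0,3), (0,4), (1,4)]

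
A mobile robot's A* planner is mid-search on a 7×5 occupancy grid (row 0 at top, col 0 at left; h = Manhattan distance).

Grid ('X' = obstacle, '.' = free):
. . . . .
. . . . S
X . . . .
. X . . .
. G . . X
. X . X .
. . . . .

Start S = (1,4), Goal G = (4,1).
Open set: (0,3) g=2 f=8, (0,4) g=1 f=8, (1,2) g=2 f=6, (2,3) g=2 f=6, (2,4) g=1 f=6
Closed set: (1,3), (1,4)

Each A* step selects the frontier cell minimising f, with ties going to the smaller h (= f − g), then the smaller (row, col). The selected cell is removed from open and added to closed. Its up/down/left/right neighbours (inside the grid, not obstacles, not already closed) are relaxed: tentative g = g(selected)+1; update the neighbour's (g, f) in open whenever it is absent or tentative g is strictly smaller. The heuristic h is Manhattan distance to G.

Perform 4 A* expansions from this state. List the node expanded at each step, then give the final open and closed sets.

step 1: expand (1,2) (f=6, h=4) → closed; open now [(0,2) g=3 f=8, (0,3) g=2 f=8, (0,4) g=1 f=8, (1,1) g=3 f=6, (2,2) g=3 f=6, (2,3) g=2 f=6, (2,4) g=1 f=6]
step 2: expand (1,1) (f=6, h=3) → closed; open now [(0,1) g=4 f=8, (0,2) g=3 f=8, (0,3) g=2 f=8, (0,4) g=1 f=8, (1,0) g=4 f=8, (2,1) g=4 f=6, (2,2) g=3 f=6, (2,3) g=2 f=6, (2,4) g=1 f=6]
step 3: expand (2,1) (f=6, h=2) → closed; open now [(0,1) g=4 f=8, (0,2) g=3 f=8, (0,3) g=2 f=8, (0,4) g=1 f=8, (1,0) g=4 f=8, (2,2) g=3 f=6, (2,3) g=2 f=6, (2,4) g=1 f=6]
step 4: expand (2,2) (f=6, h=3) → closed; open now [(0,1) g=4 f=8, (0,2) g=3 f=8, (0,3) g=2 f=8, (0,4) g=1 f=8, (1,0) g=4 f=8, (2,3) g=2 f=6, (2,4) g=1 f=6, (3,2) g=4 f=6]

order=[(1,2) → (1,1) → (2,1) → (2,2)]; open=[(0,1) g=4 f=8, (0,2) g=3 f=8, (0,3) g=2 f=8, (0,4) g=1 f=8, (1,0) g=4 f=8, (2,3) g=2 f=6, (2,4) g=1 f=6, (3,2) g=4 f=6]; closed=[(1,1), (1,2), (1,3), (1,4), (2,1), (2,2)]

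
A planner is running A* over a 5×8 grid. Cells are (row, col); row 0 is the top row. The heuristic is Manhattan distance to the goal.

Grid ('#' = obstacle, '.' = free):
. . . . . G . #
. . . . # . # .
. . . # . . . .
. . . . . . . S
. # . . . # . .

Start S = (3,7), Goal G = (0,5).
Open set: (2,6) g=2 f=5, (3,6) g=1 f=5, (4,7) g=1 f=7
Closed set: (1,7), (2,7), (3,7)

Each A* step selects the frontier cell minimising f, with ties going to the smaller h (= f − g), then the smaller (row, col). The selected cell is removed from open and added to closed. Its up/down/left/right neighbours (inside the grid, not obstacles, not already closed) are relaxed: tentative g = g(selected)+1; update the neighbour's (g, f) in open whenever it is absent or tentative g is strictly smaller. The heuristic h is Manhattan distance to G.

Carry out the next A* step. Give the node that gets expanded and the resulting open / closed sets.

step 1: expand (2,6) (f=5, h=3) → closed; open now [(2,5) g=3 f=5, (3,6) g=1 f=5, (4,7) g=1 f=7]

expanded=(2,6); open=[(2,5) g=3 f=5, (3,6) g=1 f=5, (4,7) g=1 f=7]; closed=[(1,7), (2,6), (2,7), (3,7)]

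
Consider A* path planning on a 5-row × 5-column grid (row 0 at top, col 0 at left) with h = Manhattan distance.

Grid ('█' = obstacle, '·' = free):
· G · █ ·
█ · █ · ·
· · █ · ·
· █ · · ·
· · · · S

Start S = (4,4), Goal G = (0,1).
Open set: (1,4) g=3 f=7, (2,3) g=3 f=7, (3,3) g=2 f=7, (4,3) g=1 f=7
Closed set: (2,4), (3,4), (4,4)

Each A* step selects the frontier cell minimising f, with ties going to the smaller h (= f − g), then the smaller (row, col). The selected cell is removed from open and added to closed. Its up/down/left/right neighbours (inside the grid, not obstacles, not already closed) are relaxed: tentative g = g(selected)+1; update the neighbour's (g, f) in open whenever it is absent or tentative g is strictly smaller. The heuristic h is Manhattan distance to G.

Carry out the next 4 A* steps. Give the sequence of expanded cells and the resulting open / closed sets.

order=[(1,4) → (0,4) → (1,3) → (2,3)]; open=[(3,3) g=2 f=7, (4,3) g=1 f=7]; closed=[(0,4), (1,3), (1,4), (2,3), (2,4), (3,4), (4,4)]

step 1: expand (1,4) (f=7, h=4) → closed; open now [(0,4) g=4 f=7, (1,3) g=4 f=7, (2,3) g=3 f=7, (3,3) g=2 f=7, (4,3) g=1 f=7]
step 2: expand (0,4) (f=7, h=3) → closed; open now [(1,3) g=4 f=7, (2,3) g=3 f=7, (3,3) g=2 f=7, (4,3) g=1 f=7]
step 3: expand (1,3) (f=7, h=3) → closed; open now [(2,3) g=3 f=7, (3,3) g=2 f=7, (4,3) g=1 f=7]
step 4: expand (2,3) (f=7, h=4) → closed; open now [(3,3) g=2 f=7, (4,3) g=1 f=7]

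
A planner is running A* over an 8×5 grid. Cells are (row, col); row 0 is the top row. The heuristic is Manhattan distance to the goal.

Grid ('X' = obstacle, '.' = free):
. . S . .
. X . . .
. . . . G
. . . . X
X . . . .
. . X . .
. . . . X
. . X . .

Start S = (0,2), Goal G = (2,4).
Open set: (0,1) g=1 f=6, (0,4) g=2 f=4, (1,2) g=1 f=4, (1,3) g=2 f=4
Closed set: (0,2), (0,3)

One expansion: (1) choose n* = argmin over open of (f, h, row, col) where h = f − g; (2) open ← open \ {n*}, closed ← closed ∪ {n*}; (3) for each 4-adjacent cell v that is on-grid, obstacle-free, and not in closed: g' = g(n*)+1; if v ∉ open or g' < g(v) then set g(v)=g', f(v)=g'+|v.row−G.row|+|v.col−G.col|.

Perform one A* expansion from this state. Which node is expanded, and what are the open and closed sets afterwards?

step 1: expand (0,4) (f=4, h=2) → closed; open now [(0,1) g=1 f=6, (1,2) g=1 f=4, (1,3) g=2 f=4, (1,4) g=3 f=4]

expanded=(0,4); open=[(0,1) g=1 f=6, (1,2) g=1 f=4, (1,3) g=2 f=4, (1,4) g=3 f=4]; closed=[(0,2), (0,3), (0,4)]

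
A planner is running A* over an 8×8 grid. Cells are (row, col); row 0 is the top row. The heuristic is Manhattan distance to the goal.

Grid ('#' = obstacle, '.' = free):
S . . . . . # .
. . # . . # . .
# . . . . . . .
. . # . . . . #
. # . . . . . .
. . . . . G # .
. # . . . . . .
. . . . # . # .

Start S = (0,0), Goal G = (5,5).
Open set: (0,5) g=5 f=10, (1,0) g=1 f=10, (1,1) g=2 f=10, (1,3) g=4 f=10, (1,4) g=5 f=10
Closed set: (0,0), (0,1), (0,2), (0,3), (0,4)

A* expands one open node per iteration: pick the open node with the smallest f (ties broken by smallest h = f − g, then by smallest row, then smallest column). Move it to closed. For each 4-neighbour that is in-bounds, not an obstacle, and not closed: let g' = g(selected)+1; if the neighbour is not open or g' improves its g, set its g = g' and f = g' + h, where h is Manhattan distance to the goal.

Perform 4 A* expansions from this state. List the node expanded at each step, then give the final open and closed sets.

order=[(0,5) → (1,4) → (2,4) → (2,5)]; open=[(1,0) g=1 f=10, (1,1) g=2 f=10, (1,3) g=4 f=10, (2,3) g=7 f=12, (2,6) g=8 f=12, (3,4) g=7 f=10, (3,5) g=8 f=10]; closed=[(0,0), (0,1), (0,2), (0,3), (0,4), (0,5), (1,4), (2,4), (2,5)]

step 1: expand (0,5) (f=10, h=5) → closed; open now [(1,0) g=1 f=10, (1,1) g=2 f=10, (1,3) g=4 f=10, (1,4) g=5 f=10]
step 2: expand (1,4) (f=10, h=5) → closed; open now [(1,0) g=1 f=10, (1,1) g=2 f=10, (1,3) g=4 f=10, (2,4) g=6 f=10]
step 3: expand (2,4) (f=10, h=4) → closed; open now [(1,0) g=1 f=10, (1,1) g=2 f=10, (1,3) g=4 f=10, (2,3) g=7 f=12, (2,5) g=7 f=10, (3,4) g=7 f=10]
step 4: expand (2,5) (f=10, h=3) → closed; open now [(1,0) g=1 f=10, (1,1) g=2 f=10, (1,3) g=4 f=10, (2,3) g=7 f=12, (2,6) g=8 f=12, (3,4) g=7 f=10, (3,5) g=8 f=10]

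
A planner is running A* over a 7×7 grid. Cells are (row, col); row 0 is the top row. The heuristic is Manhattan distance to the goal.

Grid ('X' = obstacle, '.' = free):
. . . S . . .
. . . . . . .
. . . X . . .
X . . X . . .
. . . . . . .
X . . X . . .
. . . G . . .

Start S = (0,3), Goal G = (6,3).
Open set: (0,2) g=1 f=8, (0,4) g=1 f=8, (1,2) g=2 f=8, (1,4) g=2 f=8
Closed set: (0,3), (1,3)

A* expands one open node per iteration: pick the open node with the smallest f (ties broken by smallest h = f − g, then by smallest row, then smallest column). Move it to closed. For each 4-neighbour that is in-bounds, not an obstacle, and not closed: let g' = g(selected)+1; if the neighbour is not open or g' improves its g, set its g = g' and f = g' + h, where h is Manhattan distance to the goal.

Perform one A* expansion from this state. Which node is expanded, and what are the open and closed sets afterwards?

expanded=(1,2); open=[(0,2) g=1 f=8, (0,4) g=1 f=8, (1,1) g=3 f=10, (1,4) g=2 f=8, (2,2) g=3 f=8]; closed=[(0,3), (1,2), (1,3)]

step 1: expand (1,2) (f=8, h=6) → closed; open now [(0,2) g=1 f=8, (0,4) g=1 f=8, (1,1) g=3 f=10, (1,4) g=2 f=8, (2,2) g=3 f=8]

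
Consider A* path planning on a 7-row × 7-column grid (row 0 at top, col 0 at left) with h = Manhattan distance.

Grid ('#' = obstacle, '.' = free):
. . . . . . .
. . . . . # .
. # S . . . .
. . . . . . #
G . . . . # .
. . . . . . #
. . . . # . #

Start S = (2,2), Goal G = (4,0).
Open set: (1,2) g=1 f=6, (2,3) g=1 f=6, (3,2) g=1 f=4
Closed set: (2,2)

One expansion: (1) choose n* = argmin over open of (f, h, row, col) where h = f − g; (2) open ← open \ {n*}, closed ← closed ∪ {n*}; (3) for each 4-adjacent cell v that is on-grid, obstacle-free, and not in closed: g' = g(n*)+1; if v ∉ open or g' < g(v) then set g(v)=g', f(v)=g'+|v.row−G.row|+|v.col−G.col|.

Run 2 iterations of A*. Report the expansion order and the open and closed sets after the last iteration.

order=[(3,2) → (3,1)]; open=[(1,2) g=1 f=6, (2,3) g=1 f=6, (3,0) g=3 f=4, (3,3) g=2 f=6, (4,1) g=3 f=4, (4,2) g=2 f=4]; closed=[(2,2), (3,1), (3,2)]

step 1: expand (3,2) (f=4, h=3) → closed; open now [(1,2) g=1 f=6, (2,3) g=1 f=6, (3,1) g=2 f=4, (3,3) g=2 f=6, (4,2) g=2 f=4]
step 2: expand (3,1) (f=4, h=2) → closed; open now [(1,2) g=1 f=6, (2,3) g=1 f=6, (3,0) g=3 f=4, (3,3) g=2 f=6, (4,1) g=3 f=4, (4,2) g=2 f=4]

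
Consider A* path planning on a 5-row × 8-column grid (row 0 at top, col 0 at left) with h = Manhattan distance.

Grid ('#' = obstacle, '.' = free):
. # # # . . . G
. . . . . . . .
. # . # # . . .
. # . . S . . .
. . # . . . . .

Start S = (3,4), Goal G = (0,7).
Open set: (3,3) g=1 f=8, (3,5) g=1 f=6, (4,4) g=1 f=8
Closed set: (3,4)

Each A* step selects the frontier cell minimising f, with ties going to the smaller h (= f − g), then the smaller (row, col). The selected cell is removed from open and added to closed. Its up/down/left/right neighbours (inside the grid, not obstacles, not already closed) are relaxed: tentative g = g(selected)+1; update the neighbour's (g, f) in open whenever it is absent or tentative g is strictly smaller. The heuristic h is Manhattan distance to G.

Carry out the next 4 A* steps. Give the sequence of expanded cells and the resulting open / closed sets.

step 1: expand (3,5) (f=6, h=5) → closed; open now [(2,5) g=2 f=6, (3,3) g=1 f=8, (3,6) g=2 f=6, (4,4) g=1 f=8, (4,5) g=2 f=8]
step 2: expand (2,5) (f=6, h=4) → closed; open now [(1,5) g=3 f=6, (2,6) g=3 f=6, (3,3) g=1 f=8, (3,6) g=2 f=6, (4,4) g=1 f=8, (4,5) g=2 f=8]
step 3: expand (1,5) (f=6, h=3) → closed; open now [(0,5) g=4 f=6, (1,4) g=4 f=8, (1,6) g=4 f=6, (2,6) g=3 f=6, (3,3) g=1 f=8, (3,6) g=2 f=6, (4,4) g=1 f=8, (4,5) g=2 f=8]
step 4: expand (0,5) (f=6, h=2) → closed; open now [(0,4) g=5 f=8, (0,6) g=5 f=6, (1,4) g=4 f=8, (1,6) g=4 f=6, (2,6) g=3 f=6, (3,3) g=1 f=8, (3,6) g=2 f=6, (4,4) g=1 f=8, (4,5) g=2 f=8]

order=[(3,5) → (2,5) → (1,5) → (0,5)]; open=[(0,4) g=5 f=8, (0,6) g=5 f=6, (1,4) g=4 f=8, (1,6) g=4 f=6, (2,6) g=3 f=6, (3,3) g=1 f=8, (3,6) g=2 f=6, (4,4) g=1 f=8, (4,5) g=2 f=8]; closed=[(0,5), (1,5), (2,5), (3,4), (3,5)]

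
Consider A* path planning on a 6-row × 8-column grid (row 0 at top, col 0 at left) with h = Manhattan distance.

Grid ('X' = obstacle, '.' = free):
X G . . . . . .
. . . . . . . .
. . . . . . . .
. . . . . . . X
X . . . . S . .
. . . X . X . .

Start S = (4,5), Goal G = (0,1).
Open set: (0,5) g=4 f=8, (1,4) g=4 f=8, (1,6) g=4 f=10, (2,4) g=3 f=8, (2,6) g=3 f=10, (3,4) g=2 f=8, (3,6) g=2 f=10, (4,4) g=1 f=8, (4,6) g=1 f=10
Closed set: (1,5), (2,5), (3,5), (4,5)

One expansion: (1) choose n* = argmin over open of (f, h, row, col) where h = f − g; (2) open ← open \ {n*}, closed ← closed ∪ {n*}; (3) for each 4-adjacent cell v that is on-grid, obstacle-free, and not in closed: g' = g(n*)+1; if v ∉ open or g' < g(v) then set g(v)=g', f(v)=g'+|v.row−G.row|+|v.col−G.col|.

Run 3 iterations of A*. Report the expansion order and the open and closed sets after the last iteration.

order=[(0,5) → (0,4) → (0,3)]; open=[(0,2) g=7 f=8, (0,6) g=5 f=10, (1,3) g=7 f=10, (1,4) g=4 f=8, (1,6) g=4 f=10, (2,4) g=3 f=8, (2,6) g=3 f=10, (3,4) g=2 f=8, (3,6) g=2 f=10, (4,4) g=1 f=8, (4,6) g=1 f=10]; closed=[(0,3), (0,4), (0,5), (1,5), (2,5), (3,5), (4,5)]

step 1: expand (0,5) (f=8, h=4) → closed; open now [(0,4) g=5 f=8, (0,6) g=5 f=10, (1,4) g=4 f=8, (1,6) g=4 f=10, (2,4) g=3 f=8, (2,6) g=3 f=10, (3,4) g=2 f=8, (3,6) g=2 f=10, (4,4) g=1 f=8, (4,6) g=1 f=10]
step 2: expand (0,4) (f=8, h=3) → closed; open now [(0,3) g=6 f=8, (0,6) g=5 f=10, (1,4) g=4 f=8, (1,6) g=4 f=10, (2,4) g=3 f=8, (2,6) g=3 f=10, (3,4) g=2 f=8, (3,6) g=2 f=10, (4,4) g=1 f=8, (4,6) g=1 f=10]
step 3: expand (0,3) (f=8, h=2) → closed; open now [(0,2) g=7 f=8, (0,6) g=5 f=10, (1,3) g=7 f=10, (1,4) g=4 f=8, (1,6) g=4 f=10, (2,4) g=3 f=8, (2,6) g=3 f=10, (3,4) g=2 f=8, (3,6) g=2 f=10, (4,4) g=1 f=8, (4,6) g=1 f=10]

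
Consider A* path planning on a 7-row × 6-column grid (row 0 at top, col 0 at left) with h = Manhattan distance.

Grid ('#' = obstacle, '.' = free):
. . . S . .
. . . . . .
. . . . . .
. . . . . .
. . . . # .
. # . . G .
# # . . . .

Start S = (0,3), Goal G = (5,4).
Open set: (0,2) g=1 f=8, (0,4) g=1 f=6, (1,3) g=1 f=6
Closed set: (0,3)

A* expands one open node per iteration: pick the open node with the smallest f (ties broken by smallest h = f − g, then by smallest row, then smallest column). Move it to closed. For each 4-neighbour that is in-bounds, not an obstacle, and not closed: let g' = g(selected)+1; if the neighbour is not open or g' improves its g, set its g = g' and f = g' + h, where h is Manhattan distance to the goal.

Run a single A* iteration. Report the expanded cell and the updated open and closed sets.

step 1: expand (0,4) (f=6, h=5) → closed; open now [(0,2) g=1 f=8, (0,5) g=2 f=8, (1,3) g=1 f=6, (1,4) g=2 f=6]

expanded=(0,4); open=[(0,2) g=1 f=8, (0,5) g=2 f=8, (1,3) g=1 f=6, (1,4) g=2 f=6]; closed=[(0,3), (0,4)]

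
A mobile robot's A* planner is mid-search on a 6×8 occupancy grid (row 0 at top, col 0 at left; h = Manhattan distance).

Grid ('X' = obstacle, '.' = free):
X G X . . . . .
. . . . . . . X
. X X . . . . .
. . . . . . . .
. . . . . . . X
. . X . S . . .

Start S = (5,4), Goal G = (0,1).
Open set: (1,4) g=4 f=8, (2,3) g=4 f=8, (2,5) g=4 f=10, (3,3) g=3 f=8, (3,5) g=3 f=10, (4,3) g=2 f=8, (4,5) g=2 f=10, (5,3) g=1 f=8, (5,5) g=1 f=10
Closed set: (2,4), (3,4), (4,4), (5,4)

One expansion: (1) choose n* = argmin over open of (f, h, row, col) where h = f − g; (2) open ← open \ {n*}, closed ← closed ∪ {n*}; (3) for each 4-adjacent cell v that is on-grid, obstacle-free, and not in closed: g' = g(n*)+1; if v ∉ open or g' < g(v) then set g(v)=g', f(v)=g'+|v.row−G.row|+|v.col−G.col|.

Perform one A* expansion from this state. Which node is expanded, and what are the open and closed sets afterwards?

step 1: expand (1,4) (f=8, h=4) → closed; open now [(0,4) g=5 f=8, (1,3) g=5 f=8, (1,5) g=5 f=10, (2,3) g=4 f=8, (2,5) g=4 f=10, (3,3) g=3 f=8, (3,5) g=3 f=10, (4,3) g=2 f=8, (4,5) g=2 f=10, (5,3) g=1 f=8, (5,5) g=1 f=10]

expanded=(1,4); open=[(0,4) g=5 f=8, (1,3) g=5 f=8, (1,5) g=5 f=10, (2,3) g=4 f=8, (2,5) g=4 f=10, (3,3) g=3 f=8, (3,5) g=3 f=10, (4,3) g=2 f=8, (4,5) g=2 f=10, (5,3) g=1 f=8, (5,5) g=1 f=10]; closed=[(1,4), (2,4), (3,4), (4,4), (5,4)]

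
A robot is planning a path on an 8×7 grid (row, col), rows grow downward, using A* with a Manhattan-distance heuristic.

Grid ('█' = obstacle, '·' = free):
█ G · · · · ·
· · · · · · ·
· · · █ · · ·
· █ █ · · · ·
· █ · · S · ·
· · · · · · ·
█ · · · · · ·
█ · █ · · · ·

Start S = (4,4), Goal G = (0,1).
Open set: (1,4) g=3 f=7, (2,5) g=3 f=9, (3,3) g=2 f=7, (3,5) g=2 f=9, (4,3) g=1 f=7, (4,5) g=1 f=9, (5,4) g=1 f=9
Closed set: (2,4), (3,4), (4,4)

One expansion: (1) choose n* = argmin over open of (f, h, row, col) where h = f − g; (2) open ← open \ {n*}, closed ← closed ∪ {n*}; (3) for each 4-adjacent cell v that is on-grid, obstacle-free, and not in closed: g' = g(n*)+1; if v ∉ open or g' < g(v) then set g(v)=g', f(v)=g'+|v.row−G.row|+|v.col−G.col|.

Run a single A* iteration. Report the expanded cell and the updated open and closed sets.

expanded=(1,4); open=[(0,4) g=4 f=7, (1,3) g=4 f=7, (1,5) g=4 f=9, (2,5) g=3 f=9, (3,3) g=2 f=7, (3,5) g=2 f=9, (4,3) g=1 f=7, (4,5) g=1 f=9, (5,4) g=1 f=9]; closed=[(1,4), (2,4), (3,4), (4,4)]

step 1: expand (1,4) (f=7, h=4) → closed; open now [(0,4) g=4 f=7, (1,3) g=4 f=7, (1,5) g=4 f=9, (2,5) g=3 f=9, (3,3) g=2 f=7, (3,5) g=2 f=9, (4,3) g=1 f=7, (4,5) g=1 f=9, (5,4) g=1 f=9]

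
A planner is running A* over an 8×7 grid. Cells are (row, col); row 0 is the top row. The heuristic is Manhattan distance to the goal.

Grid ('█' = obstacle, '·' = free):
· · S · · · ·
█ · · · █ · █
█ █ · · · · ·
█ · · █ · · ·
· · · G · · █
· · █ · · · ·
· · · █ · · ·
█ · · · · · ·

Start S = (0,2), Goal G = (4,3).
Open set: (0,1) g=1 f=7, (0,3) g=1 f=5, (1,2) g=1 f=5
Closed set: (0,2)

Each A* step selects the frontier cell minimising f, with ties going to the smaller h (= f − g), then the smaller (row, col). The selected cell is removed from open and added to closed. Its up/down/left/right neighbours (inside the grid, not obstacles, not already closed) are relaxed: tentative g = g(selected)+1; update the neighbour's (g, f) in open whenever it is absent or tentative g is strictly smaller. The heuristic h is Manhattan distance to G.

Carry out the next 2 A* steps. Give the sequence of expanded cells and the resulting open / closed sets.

step 1: expand (0,3) (f=5, h=4) → closed; open now [(0,1) g=1 f=7, (0,4) g=2 f=7, (1,2) g=1 f=5, (1,3) g=2 f=5]
step 2: expand (1,3) (f=5, h=3) → closed; open now [(0,1) g=1 f=7, (0,4) g=2 f=7, (1,2) g=1 f=5, (2,3) g=3 f=5]

order=[(0,3) → (1,3)]; open=[(0,1) g=1 f=7, (0,4) g=2 f=7, (1,2) g=1 f=5, (2,3) g=3 f=5]; closed=[(0,2), (0,3), (1,3)]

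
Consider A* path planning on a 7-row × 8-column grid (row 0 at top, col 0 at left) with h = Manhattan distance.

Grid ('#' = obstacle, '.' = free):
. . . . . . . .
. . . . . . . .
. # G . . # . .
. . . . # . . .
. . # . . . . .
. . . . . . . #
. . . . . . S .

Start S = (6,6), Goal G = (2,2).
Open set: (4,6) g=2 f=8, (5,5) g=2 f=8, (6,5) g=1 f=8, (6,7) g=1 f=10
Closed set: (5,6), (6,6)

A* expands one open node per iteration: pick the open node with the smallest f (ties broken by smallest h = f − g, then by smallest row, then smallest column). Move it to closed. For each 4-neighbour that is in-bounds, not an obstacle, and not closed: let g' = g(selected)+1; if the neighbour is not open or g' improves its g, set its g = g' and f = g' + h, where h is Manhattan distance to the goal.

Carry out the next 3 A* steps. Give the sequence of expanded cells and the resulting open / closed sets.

order=[(4,6) → (3,6) → (2,6)]; open=[(1,6) g=5 f=10, (2,7) g=5 f=10, (3,5) g=4 f=8, (3,7) g=4 f=10, (4,5) g=3 f=8, (4,7) g=3 f=10, (5,5) g=2 f=8, (6,5) g=1 f=8, (6,7) g=1 f=10]; closed=[(2,6), (3,6), (4,6), (5,6), (6,6)]

step 1: expand (4,6) (f=8, h=6) → closed; open now [(3,6) g=3 f=8, (4,5) g=3 f=8, (4,7) g=3 f=10, (5,5) g=2 f=8, (6,5) g=1 f=8, (6,7) g=1 f=10]
step 2: expand (3,6) (f=8, h=5) → closed; open now [(2,6) g=4 f=8, (3,5) g=4 f=8, (3,7) g=4 f=10, (4,5) g=3 f=8, (4,7) g=3 f=10, (5,5) g=2 f=8, (6,5) g=1 f=8, (6,7) g=1 f=10]
step 3: expand (2,6) (f=8, h=4) → closed; open now [(1,6) g=5 f=10, (2,7) g=5 f=10, (3,5) g=4 f=8, (3,7) g=4 f=10, (4,5) g=3 f=8, (4,7) g=3 f=10, (5,5) g=2 f=8, (6,5) g=1 f=8, (6,7) g=1 f=10]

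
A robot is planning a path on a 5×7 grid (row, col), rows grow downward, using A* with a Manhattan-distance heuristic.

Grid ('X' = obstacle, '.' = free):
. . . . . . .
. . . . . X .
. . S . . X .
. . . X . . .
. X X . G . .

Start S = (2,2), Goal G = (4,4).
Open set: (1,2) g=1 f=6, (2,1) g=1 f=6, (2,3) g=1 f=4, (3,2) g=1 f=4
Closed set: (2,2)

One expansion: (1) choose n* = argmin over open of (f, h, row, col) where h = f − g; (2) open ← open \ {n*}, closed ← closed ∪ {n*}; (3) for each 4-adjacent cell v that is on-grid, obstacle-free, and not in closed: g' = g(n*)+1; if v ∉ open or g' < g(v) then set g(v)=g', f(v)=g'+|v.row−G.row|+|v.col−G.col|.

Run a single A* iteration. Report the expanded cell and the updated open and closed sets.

step 1: expand (2,3) (f=4, h=3) → closed; open now [(1,2) g=1 f=6, (1,3) g=2 f=6, (2,1) g=1 f=6, (2,4) g=2 f=4, (3,2) g=1 f=4]

expanded=(2,3); open=[(1,2) g=1 f=6, (1,3) g=2 f=6, (2,1) g=1 f=6, (2,4) g=2 f=4, (3,2) g=1 f=4]; closed=[(2,2), (2,3)]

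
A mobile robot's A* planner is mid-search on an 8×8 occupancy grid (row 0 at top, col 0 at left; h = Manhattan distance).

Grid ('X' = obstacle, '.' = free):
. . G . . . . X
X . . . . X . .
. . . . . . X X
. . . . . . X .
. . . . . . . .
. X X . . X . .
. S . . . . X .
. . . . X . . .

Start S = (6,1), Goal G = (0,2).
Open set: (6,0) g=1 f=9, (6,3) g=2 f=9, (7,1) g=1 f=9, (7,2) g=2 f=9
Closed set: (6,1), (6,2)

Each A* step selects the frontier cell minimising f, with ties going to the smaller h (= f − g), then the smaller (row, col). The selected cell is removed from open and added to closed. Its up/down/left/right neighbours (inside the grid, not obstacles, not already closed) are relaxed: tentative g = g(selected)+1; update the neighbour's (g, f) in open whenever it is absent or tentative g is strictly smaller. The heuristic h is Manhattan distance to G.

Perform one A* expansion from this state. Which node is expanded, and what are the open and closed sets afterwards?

expanded=(6,3); open=[(5,3) g=3 f=9, (6,0) g=1 f=9, (6,4) g=3 f=11, (7,1) g=1 f=9, (7,2) g=2 f=9, (7,3) g=3 f=11]; closed=[(6,1), (6,2), (6,3)]

step 1: expand (6,3) (f=9, h=7) → closed; open now [(5,3) g=3 f=9, (6,0) g=1 f=9, (6,4) g=3 f=11, (7,1) g=1 f=9, (7,2) g=2 f=9, (7,3) g=3 f=11]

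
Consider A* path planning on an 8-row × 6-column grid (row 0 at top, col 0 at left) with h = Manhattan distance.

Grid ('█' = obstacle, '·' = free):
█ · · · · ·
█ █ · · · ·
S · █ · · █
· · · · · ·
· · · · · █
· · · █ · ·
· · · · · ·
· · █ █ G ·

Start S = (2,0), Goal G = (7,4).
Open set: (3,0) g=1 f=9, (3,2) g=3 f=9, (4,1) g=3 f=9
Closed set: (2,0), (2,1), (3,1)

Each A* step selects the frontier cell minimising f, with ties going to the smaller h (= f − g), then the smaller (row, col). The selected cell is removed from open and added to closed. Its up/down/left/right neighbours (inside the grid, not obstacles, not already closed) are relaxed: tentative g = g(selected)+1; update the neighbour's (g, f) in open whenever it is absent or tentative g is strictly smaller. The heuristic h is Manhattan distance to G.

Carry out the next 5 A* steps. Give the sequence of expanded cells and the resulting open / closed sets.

order=[(3,2) → (3,3) → (3,4) → (4,4) → (5,4)]; open=[(2,3) g=5 f=11, (2,4) g=6 f=11, (3,0) g=1 f=9, (3,5) g=6 f=11, (4,1) g=3 f=9, (4,2) g=4 f=9, (4,3) g=5 f=9, (5,5) g=8 f=11, (6,4) g=8 f=9]; closed=[(2,0), (2,1), (3,1), (3,2), (3,3), (3,4), (4,4), (5,4)]

step 1: expand (3,2) (f=9, h=6) → closed; open now [(3,0) g=1 f=9, (3,3) g=4 f=9, (4,1) g=3 f=9, (4,2) g=4 f=9]
step 2: expand (3,3) (f=9, h=5) → closed; open now [(2,3) g=5 f=11, (3,0) g=1 f=9, (3,4) g=5 f=9, (4,1) g=3 f=9, (4,2) g=4 f=9, (4,3) g=5 f=9]
step 3: expand (3,4) (f=9, h=4) → closed; open now [(2,3) g=5 f=11, (2,4) g=6 f=11, (3,0) g=1 f=9, (3,5) g=6 f=11, (4,1) g=3 f=9, (4,2) g=4 f=9, (4,3) g=5 f=9, (4,4) g=6 f=9]
step 4: expand (4,4) (f=9, h=3) → closed; open now [(2,3) g=5 f=11, (2,4) g=6 f=11, (3,0) g=1 f=9, (3,5) g=6 f=11, (4,1) g=3 f=9, (4,2) g=4 f=9, (4,3) g=5 f=9, (5,4) g=7 f=9]
step 5: expand (5,4) (f=9, h=2) → closed; open now [(2,3) g=5 f=11, (2,4) g=6 f=11, (3,0) g=1 f=9, (3,5) g=6 f=11, (4,1) g=3 f=9, (4,2) g=4 f=9, (4,3) g=5 f=9, (5,5) g=8 f=11, (6,4) g=8 f=9]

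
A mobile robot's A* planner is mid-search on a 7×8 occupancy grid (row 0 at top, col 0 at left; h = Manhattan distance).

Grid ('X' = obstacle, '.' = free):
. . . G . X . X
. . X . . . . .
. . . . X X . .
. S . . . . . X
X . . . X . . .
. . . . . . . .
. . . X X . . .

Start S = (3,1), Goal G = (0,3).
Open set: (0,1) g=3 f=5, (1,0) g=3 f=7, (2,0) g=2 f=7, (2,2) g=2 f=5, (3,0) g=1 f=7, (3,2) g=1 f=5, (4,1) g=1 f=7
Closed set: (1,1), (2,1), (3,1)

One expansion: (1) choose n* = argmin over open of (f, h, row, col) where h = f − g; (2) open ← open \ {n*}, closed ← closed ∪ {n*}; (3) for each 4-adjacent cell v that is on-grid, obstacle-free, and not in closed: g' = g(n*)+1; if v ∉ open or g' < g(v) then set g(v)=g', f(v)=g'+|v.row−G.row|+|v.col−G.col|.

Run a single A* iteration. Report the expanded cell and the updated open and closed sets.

step 1: expand (0,1) (f=5, h=2) → closed; open now [(0,0) g=4 f=7, (0,2) g=4 f=5, (1,0) g=3 f=7, (2,0) g=2 f=7, (2,2) g=2 f=5, (3,0) g=1 f=7, (3,2) g=1 f=5, (4,1) g=1 f=7]

expanded=(0,1); open=[(0,0) g=4 f=7, (0,2) g=4 f=5, (1,0) g=3 f=7, (2,0) g=2 f=7, (2,2) g=2 f=5, (3,0) g=1 f=7, (3,2) g=1 f=5, (4,1) g=1 f=7]; closed=[(0,1), (1,1), (2,1), (3,1)]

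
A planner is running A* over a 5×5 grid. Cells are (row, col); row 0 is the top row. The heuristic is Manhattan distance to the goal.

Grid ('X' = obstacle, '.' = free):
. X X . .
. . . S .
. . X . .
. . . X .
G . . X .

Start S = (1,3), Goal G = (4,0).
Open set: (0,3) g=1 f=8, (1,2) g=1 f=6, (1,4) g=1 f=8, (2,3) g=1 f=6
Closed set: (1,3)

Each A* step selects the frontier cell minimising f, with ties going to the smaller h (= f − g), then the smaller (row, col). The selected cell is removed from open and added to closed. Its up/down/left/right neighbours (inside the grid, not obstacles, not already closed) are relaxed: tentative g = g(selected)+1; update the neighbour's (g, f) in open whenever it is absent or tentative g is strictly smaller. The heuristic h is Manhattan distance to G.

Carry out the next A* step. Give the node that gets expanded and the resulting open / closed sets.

step 1: expand (1,2) (f=6, h=5) → closed; open now [(0,3) g=1 f=8, (1,1) g=2 f=6, (1,4) g=1 f=8, (2,3) g=1 f=6]

expanded=(1,2); open=[(0,3) g=1 f=8, (1,1) g=2 f=6, (1,4) g=1 f=8, (2,3) g=1 f=6]; closed=[(1,2), (1,3)]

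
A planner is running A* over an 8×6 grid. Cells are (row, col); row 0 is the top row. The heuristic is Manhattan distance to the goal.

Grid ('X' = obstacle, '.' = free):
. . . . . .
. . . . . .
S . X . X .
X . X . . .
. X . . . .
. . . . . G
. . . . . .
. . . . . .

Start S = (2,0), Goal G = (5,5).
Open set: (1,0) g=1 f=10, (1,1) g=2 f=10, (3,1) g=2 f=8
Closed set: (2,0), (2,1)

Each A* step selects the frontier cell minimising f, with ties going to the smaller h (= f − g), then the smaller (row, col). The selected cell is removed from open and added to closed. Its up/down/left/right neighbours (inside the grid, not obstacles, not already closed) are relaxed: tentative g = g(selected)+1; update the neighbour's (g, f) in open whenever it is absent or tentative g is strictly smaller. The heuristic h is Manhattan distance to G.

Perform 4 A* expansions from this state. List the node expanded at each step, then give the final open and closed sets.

step 1: expand (3,1) (f=8, h=6) → closed; open now [(1,0) g=1 f=10, (1,1) g=2 f=10]
step 2: expand (1,1) (f=10, h=8) → closed; open now [(0,1) g=3 f=12, (1,0) g=1 f=10, (1,2) g=3 f=10]
step 3: expand (1,2) (f=10, h=7) → closed; open now [(0,1) g=3 f=12, (0,2) g=4 f=12, (1,0) g=1 f=10, (1,3) g=4 f=10]
step 4: expand (1,3) (f=10, h=6) → closed; open now [(0,1) g=3 f=12, (0,2) g=4 f=12, (0,3) g=5 f=12, (1,0) g=1 f=10, (1,4) g=5 f=10, (2,3) g=5 f=10]

order=[(3,1) → (1,1) → (1,2) → (1,3)]; open=[(0,1) g=3 f=12, (0,2) g=4 f=12, (0,3) g=5 f=12, (1,0) g=1 f=10, (1,4) g=5 f=10, (2,3) g=5 f=10]; closed=[(1,1), (1,2), (1,3), (2,0), (2,1), (3,1)]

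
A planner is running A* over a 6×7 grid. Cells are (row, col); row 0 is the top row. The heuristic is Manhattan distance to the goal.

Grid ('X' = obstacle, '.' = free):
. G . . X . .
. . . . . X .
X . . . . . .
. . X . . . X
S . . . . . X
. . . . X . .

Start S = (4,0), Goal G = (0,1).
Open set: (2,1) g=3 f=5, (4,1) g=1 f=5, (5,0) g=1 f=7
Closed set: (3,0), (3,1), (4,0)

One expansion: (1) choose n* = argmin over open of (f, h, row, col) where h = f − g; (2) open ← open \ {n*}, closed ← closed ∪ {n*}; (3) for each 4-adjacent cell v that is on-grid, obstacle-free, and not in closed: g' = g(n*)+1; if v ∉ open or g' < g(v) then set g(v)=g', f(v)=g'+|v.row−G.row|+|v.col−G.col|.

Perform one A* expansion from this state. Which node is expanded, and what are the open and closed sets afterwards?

step 1: expand (2,1) (f=5, h=2) → closed; open now [(1,1) g=4 f=5, (2,2) g=4 f=7, (4,1) g=1 f=5, (5,0) g=1 f=7]

expanded=(2,1); open=[(1,1) g=4 f=5, (2,2) g=4 f=7, (4,1) g=1 f=5, (5,0) g=1 f=7]; closed=[(2,1), (3,0), (3,1), (4,0)]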